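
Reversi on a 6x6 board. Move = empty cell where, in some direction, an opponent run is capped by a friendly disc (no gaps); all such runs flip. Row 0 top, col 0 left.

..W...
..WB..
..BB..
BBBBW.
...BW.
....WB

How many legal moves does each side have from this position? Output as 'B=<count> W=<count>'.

-- B to move --
(0,1): flips 1 -> legal
(0,3): no bracket -> illegal
(1,1): flips 1 -> legal
(2,1): no bracket -> illegal
(2,4): no bracket -> illegal
(2,5): flips 1 -> legal
(3,5): flips 1 -> legal
(4,5): flips 2 -> legal
(5,3): flips 1 -> legal
B mobility = 6
-- W to move --
(0,3): no bracket -> illegal
(0,4): no bracket -> illegal
(1,1): flips 2 -> legal
(1,4): flips 1 -> legal
(2,0): no bracket -> illegal
(2,1): flips 2 -> legal
(2,4): flips 1 -> legal
(4,0): no bracket -> illegal
(4,1): no bracket -> illegal
(4,2): flips 3 -> legal
(4,5): no bracket -> illegal
(5,2): flips 1 -> legal
(5,3): no bracket -> illegal
W mobility = 6

Answer: B=6 W=6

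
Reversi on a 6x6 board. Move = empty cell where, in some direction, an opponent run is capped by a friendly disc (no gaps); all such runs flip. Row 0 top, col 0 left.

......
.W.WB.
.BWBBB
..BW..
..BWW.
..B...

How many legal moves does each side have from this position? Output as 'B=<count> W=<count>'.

-- B to move --
(0,0): no bracket -> illegal
(0,1): flips 1 -> legal
(0,2): flips 1 -> legal
(0,3): flips 1 -> legal
(0,4): no bracket -> illegal
(1,0): no bracket -> illegal
(1,2): flips 2 -> legal
(2,0): no bracket -> illegal
(3,1): no bracket -> illegal
(3,4): flips 2 -> legal
(3,5): no bracket -> illegal
(4,5): flips 2 -> legal
(5,3): flips 2 -> legal
(5,4): flips 1 -> legal
(5,5): no bracket -> illegal
B mobility = 8
-- W to move --
(0,3): no bracket -> illegal
(0,4): no bracket -> illegal
(0,5): no bracket -> illegal
(1,0): flips 2 -> legal
(1,2): no bracket -> illegal
(1,5): flips 2 -> legal
(2,0): flips 1 -> legal
(3,0): no bracket -> illegal
(3,1): flips 2 -> legal
(3,4): no bracket -> illegal
(3,5): flips 1 -> legal
(4,1): flips 1 -> legal
(5,1): flips 1 -> legal
(5,3): no bracket -> illegal
W mobility = 7

Answer: B=8 W=7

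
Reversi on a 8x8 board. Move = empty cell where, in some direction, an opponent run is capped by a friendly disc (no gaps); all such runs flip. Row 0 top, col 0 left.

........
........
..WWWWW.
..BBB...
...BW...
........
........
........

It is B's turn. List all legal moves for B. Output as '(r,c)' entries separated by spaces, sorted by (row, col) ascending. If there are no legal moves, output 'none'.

Answer: (1,1) (1,2) (1,3) (1,4) (1,5) (1,6) (4,5) (5,4) (5,5)

Derivation:
(1,1): flips 1 -> legal
(1,2): flips 2 -> legal
(1,3): flips 1 -> legal
(1,4): flips 2 -> legal
(1,5): flips 1 -> legal
(1,6): flips 1 -> legal
(1,7): no bracket -> illegal
(2,1): no bracket -> illegal
(2,7): no bracket -> illegal
(3,1): no bracket -> illegal
(3,5): no bracket -> illegal
(3,6): no bracket -> illegal
(3,7): no bracket -> illegal
(4,5): flips 1 -> legal
(5,3): no bracket -> illegal
(5,4): flips 1 -> legal
(5,5): flips 1 -> legal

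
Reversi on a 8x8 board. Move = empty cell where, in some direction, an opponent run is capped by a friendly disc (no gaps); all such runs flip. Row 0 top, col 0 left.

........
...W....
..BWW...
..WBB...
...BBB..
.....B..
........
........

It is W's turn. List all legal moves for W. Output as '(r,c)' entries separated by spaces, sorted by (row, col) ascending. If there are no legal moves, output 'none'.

Answer: (1,2) (2,1) (3,1) (3,5) (4,2) (5,3) (5,4) (5,6)

Derivation:
(1,1): no bracket -> illegal
(1,2): flips 1 -> legal
(2,1): flips 1 -> legal
(2,5): no bracket -> illegal
(3,1): flips 1 -> legal
(3,5): flips 2 -> legal
(3,6): no bracket -> illegal
(4,2): flips 1 -> legal
(4,6): no bracket -> illegal
(5,2): no bracket -> illegal
(5,3): flips 2 -> legal
(5,4): flips 3 -> legal
(5,6): flips 2 -> legal
(6,4): no bracket -> illegal
(6,5): no bracket -> illegal
(6,6): no bracket -> illegal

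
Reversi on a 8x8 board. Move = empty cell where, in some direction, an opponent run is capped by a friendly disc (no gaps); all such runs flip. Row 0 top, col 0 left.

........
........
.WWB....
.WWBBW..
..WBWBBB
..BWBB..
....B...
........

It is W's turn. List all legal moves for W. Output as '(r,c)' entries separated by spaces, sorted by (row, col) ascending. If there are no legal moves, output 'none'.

(1,2): no bracket -> illegal
(1,3): flips 3 -> legal
(1,4): flips 1 -> legal
(2,4): flips 3 -> legal
(2,5): no bracket -> illegal
(3,6): no bracket -> illegal
(3,7): no bracket -> illegal
(4,1): no bracket -> illegal
(5,1): flips 1 -> legal
(5,6): flips 2 -> legal
(5,7): flips 1 -> legal
(6,1): no bracket -> illegal
(6,2): flips 1 -> legal
(6,3): no bracket -> illegal
(6,5): flips 4 -> legal
(6,6): flips 1 -> legal
(7,3): no bracket -> illegal
(7,4): flips 2 -> legal
(7,5): flips 1 -> legal

Answer: (1,3) (1,4) (2,4) (5,1) (5,6) (5,7) (6,2) (6,5) (6,6) (7,4) (7,5)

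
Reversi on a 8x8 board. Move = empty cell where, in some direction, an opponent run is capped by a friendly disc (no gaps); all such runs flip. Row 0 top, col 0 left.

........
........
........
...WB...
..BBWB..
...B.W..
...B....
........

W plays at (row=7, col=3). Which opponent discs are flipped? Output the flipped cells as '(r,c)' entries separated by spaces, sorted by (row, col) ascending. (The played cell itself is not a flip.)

Dir NW: first cell '.' (not opp) -> no flip
Dir N: opp run (6,3) (5,3) (4,3) capped by W -> flip
Dir NE: first cell '.' (not opp) -> no flip
Dir W: first cell '.' (not opp) -> no flip
Dir E: first cell '.' (not opp) -> no flip
Dir SW: edge -> no flip
Dir S: edge -> no flip
Dir SE: edge -> no flip

Answer: (4,3) (5,3) (6,3)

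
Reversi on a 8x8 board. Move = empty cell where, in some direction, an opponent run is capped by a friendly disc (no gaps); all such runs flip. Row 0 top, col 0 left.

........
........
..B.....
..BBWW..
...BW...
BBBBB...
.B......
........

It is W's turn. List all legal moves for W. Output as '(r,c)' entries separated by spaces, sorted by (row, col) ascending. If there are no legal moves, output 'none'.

(1,1): flips 2 -> legal
(1,2): no bracket -> illegal
(1,3): no bracket -> illegal
(2,1): no bracket -> illegal
(2,3): no bracket -> illegal
(2,4): no bracket -> illegal
(3,1): flips 2 -> legal
(4,0): no bracket -> illegal
(4,1): no bracket -> illegal
(4,2): flips 1 -> legal
(4,5): no bracket -> illegal
(5,5): no bracket -> illegal
(6,0): no bracket -> illegal
(6,2): flips 1 -> legal
(6,3): no bracket -> illegal
(6,4): flips 1 -> legal
(6,5): no bracket -> illegal
(7,0): flips 3 -> legal
(7,1): no bracket -> illegal
(7,2): no bracket -> illegal

Answer: (1,1) (3,1) (4,2) (6,2) (6,4) (7,0)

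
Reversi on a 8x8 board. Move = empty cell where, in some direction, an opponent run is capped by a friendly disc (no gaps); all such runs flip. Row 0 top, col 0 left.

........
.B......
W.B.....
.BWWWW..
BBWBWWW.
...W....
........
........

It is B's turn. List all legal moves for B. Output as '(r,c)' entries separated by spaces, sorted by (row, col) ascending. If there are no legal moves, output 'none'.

(1,0): no bracket -> illegal
(2,1): flips 1 -> legal
(2,3): flips 2 -> legal
(2,4): no bracket -> illegal
(2,5): flips 1 -> legal
(2,6): no bracket -> illegal
(3,0): no bracket -> illegal
(3,6): flips 4 -> legal
(3,7): no bracket -> illegal
(4,7): flips 3 -> legal
(5,1): no bracket -> illegal
(5,2): flips 2 -> legal
(5,4): no bracket -> illegal
(5,5): flips 2 -> legal
(5,6): no bracket -> illegal
(5,7): no bracket -> illegal
(6,2): no bracket -> illegal
(6,3): flips 1 -> legal
(6,4): flips 2 -> legal

Answer: (2,1) (2,3) (2,5) (3,6) (4,7) (5,2) (5,5) (6,3) (6,4)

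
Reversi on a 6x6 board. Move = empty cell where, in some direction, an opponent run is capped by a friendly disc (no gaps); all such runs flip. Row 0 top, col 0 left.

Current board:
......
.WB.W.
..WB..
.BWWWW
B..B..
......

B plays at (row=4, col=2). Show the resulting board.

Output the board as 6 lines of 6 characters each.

Answer: ......
.WB.W.
..BB..
.BBWWW
B.BB..
......

Derivation:
Place B at (4,2); scan 8 dirs for brackets.
Dir NW: first cell 'B' (not opp) -> no flip
Dir N: opp run (3,2) (2,2) capped by B -> flip
Dir NE: opp run (3,3), next='.' -> no flip
Dir W: first cell '.' (not opp) -> no flip
Dir E: first cell 'B' (not opp) -> no flip
Dir SW: first cell '.' (not opp) -> no flip
Dir S: first cell '.' (not opp) -> no flip
Dir SE: first cell '.' (not opp) -> no flip
All flips: (2,2) (3,2)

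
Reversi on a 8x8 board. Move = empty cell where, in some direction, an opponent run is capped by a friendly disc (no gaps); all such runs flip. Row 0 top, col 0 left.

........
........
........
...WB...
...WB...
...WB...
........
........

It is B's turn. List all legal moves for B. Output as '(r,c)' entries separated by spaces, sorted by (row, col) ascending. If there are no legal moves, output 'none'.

Answer: (2,2) (3,2) (4,2) (5,2) (6,2)

Derivation:
(2,2): flips 1 -> legal
(2,3): no bracket -> illegal
(2,4): no bracket -> illegal
(3,2): flips 2 -> legal
(4,2): flips 1 -> legal
(5,2): flips 2 -> legal
(6,2): flips 1 -> legal
(6,3): no bracket -> illegal
(6,4): no bracket -> illegal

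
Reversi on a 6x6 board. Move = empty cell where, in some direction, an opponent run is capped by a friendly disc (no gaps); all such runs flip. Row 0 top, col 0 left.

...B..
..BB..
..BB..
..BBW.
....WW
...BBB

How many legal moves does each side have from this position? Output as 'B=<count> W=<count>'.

Answer: B=2 W=3

Derivation:
-- B to move --
(2,4): flips 2 -> legal
(2,5): no bracket -> illegal
(3,5): flips 3 -> legal
(4,3): no bracket -> illegal
B mobility = 2
-- W to move --
(0,1): flips 2 -> legal
(0,2): no bracket -> illegal
(0,4): no bracket -> illegal
(1,1): flips 2 -> legal
(1,4): no bracket -> illegal
(2,1): no bracket -> illegal
(2,4): no bracket -> illegal
(3,1): flips 2 -> legal
(4,1): no bracket -> illegal
(4,2): no bracket -> illegal
(4,3): no bracket -> illegal
(5,2): no bracket -> illegal
W mobility = 3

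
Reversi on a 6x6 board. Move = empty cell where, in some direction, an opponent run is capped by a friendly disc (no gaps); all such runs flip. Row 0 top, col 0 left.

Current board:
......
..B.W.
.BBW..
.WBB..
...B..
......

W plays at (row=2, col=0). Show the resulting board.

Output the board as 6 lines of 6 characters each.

Answer: ......
..B.W.
WWWW..
.WBB..
...B..
......

Derivation:
Place W at (2,0); scan 8 dirs for brackets.
Dir NW: edge -> no flip
Dir N: first cell '.' (not opp) -> no flip
Dir NE: first cell '.' (not opp) -> no flip
Dir W: edge -> no flip
Dir E: opp run (2,1) (2,2) capped by W -> flip
Dir SW: edge -> no flip
Dir S: first cell '.' (not opp) -> no flip
Dir SE: first cell 'W' (not opp) -> no flip
All flips: (2,1) (2,2)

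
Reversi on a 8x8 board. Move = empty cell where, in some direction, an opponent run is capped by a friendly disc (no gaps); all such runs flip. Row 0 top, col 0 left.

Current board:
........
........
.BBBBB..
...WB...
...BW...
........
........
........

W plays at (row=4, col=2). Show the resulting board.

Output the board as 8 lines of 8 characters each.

Place W at (4,2); scan 8 dirs for brackets.
Dir NW: first cell '.' (not opp) -> no flip
Dir N: first cell '.' (not opp) -> no flip
Dir NE: first cell 'W' (not opp) -> no flip
Dir W: first cell '.' (not opp) -> no flip
Dir E: opp run (4,3) capped by W -> flip
Dir SW: first cell '.' (not opp) -> no flip
Dir S: first cell '.' (not opp) -> no flip
Dir SE: first cell '.' (not opp) -> no flip
All flips: (4,3)

Answer: ........
........
.BBBBB..
...WB...
..WWW...
........
........
........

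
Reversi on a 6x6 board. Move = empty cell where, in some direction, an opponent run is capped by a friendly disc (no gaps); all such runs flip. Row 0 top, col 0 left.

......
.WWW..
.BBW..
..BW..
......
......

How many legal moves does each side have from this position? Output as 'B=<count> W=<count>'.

-- B to move --
(0,0): flips 1 -> legal
(0,1): flips 1 -> legal
(0,2): flips 1 -> legal
(0,3): flips 1 -> legal
(0,4): flips 1 -> legal
(1,0): no bracket -> illegal
(1,4): flips 1 -> legal
(2,0): no bracket -> illegal
(2,4): flips 1 -> legal
(3,4): flips 1 -> legal
(4,2): no bracket -> illegal
(4,3): no bracket -> illegal
(4,4): flips 1 -> legal
B mobility = 9
-- W to move --
(1,0): no bracket -> illegal
(2,0): flips 2 -> legal
(3,0): flips 1 -> legal
(3,1): flips 3 -> legal
(4,1): flips 1 -> legal
(4,2): flips 2 -> legal
(4,3): no bracket -> illegal
W mobility = 5

Answer: B=9 W=5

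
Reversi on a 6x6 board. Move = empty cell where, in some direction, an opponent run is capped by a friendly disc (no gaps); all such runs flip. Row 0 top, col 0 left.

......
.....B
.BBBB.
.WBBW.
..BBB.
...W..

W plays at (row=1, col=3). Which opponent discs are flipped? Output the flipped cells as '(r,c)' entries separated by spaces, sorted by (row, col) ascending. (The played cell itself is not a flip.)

Dir NW: first cell '.' (not opp) -> no flip
Dir N: first cell '.' (not opp) -> no flip
Dir NE: first cell '.' (not opp) -> no flip
Dir W: first cell '.' (not opp) -> no flip
Dir E: first cell '.' (not opp) -> no flip
Dir SW: opp run (2,2) capped by W -> flip
Dir S: opp run (2,3) (3,3) (4,3) capped by W -> flip
Dir SE: opp run (2,4), next='.' -> no flip

Answer: (2,2) (2,3) (3,3) (4,3)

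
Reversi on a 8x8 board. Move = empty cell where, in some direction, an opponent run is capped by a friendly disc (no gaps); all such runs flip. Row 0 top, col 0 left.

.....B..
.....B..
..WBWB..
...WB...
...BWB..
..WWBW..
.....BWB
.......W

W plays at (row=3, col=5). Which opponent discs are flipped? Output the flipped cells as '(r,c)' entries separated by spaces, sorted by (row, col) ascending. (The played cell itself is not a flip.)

Dir NW: first cell 'W' (not opp) -> no flip
Dir N: opp run (2,5) (1,5) (0,5), next=edge -> no flip
Dir NE: first cell '.' (not opp) -> no flip
Dir W: opp run (3,4) capped by W -> flip
Dir E: first cell '.' (not opp) -> no flip
Dir SW: first cell 'W' (not opp) -> no flip
Dir S: opp run (4,5) capped by W -> flip
Dir SE: first cell '.' (not opp) -> no flip

Answer: (3,4) (4,5)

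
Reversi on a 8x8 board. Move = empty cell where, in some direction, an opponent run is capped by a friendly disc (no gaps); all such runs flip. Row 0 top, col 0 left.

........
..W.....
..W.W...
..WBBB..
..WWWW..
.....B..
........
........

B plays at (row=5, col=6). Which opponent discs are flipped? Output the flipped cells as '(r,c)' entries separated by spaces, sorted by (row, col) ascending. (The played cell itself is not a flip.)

Answer: (4,5)

Derivation:
Dir NW: opp run (4,5) capped by B -> flip
Dir N: first cell '.' (not opp) -> no flip
Dir NE: first cell '.' (not opp) -> no flip
Dir W: first cell 'B' (not opp) -> no flip
Dir E: first cell '.' (not opp) -> no flip
Dir SW: first cell '.' (not opp) -> no flip
Dir S: first cell '.' (not opp) -> no flip
Dir SE: first cell '.' (not opp) -> no flip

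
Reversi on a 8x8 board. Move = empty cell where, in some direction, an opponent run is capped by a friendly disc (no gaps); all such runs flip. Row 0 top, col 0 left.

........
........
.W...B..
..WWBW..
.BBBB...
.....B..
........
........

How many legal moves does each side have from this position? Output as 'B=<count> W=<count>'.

-- B to move --
(1,0): flips 2 -> legal
(1,1): no bracket -> illegal
(1,2): no bracket -> illegal
(2,0): no bracket -> illegal
(2,2): flips 2 -> legal
(2,3): flips 2 -> legal
(2,4): flips 1 -> legal
(2,6): flips 1 -> legal
(3,0): no bracket -> illegal
(3,1): flips 2 -> legal
(3,6): flips 1 -> legal
(4,5): flips 1 -> legal
(4,6): no bracket -> illegal
B mobility = 8
-- W to move --
(1,4): no bracket -> illegal
(1,5): flips 1 -> legal
(1,6): no bracket -> illegal
(2,3): no bracket -> illegal
(2,4): no bracket -> illegal
(2,6): no bracket -> illegal
(3,0): no bracket -> illegal
(3,1): no bracket -> illegal
(3,6): no bracket -> illegal
(4,0): no bracket -> illegal
(4,5): no bracket -> illegal
(4,6): no bracket -> illegal
(5,0): flips 1 -> legal
(5,1): flips 1 -> legal
(5,2): flips 1 -> legal
(5,3): flips 2 -> legal
(5,4): flips 1 -> legal
(5,6): no bracket -> illegal
(6,4): no bracket -> illegal
(6,5): no bracket -> illegal
(6,6): flips 2 -> legal
W mobility = 7

Answer: B=8 W=7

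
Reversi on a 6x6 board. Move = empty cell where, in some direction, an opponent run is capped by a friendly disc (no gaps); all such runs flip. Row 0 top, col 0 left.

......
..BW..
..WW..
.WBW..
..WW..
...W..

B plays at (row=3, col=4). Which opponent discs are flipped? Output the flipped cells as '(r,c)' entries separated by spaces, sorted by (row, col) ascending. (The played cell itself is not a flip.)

Answer: (2,3) (3,3)

Derivation:
Dir NW: opp run (2,3) capped by B -> flip
Dir N: first cell '.' (not opp) -> no flip
Dir NE: first cell '.' (not opp) -> no flip
Dir W: opp run (3,3) capped by B -> flip
Dir E: first cell '.' (not opp) -> no flip
Dir SW: opp run (4,3), next='.' -> no flip
Dir S: first cell '.' (not opp) -> no flip
Dir SE: first cell '.' (not opp) -> no flip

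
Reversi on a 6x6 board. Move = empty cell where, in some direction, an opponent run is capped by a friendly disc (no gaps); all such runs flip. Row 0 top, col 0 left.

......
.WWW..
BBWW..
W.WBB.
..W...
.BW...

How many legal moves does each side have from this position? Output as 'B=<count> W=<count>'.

Answer: B=9 W=8

Derivation:
-- B to move --
(0,0): flips 2 -> legal
(0,1): flips 3 -> legal
(0,2): flips 1 -> legal
(0,3): flips 3 -> legal
(0,4): no bracket -> illegal
(1,0): no bracket -> illegal
(1,4): no bracket -> illegal
(2,4): flips 2 -> legal
(3,1): flips 1 -> legal
(4,0): flips 1 -> legal
(4,1): no bracket -> illegal
(4,3): flips 1 -> legal
(5,3): flips 1 -> legal
B mobility = 9
-- W to move --
(1,0): flips 2 -> legal
(2,4): flips 1 -> legal
(2,5): no bracket -> illegal
(3,1): flips 1 -> legal
(3,5): flips 2 -> legal
(4,0): no bracket -> illegal
(4,1): no bracket -> illegal
(4,3): flips 1 -> legal
(4,4): flips 1 -> legal
(4,5): flips 1 -> legal
(5,0): flips 1 -> legal
W mobility = 8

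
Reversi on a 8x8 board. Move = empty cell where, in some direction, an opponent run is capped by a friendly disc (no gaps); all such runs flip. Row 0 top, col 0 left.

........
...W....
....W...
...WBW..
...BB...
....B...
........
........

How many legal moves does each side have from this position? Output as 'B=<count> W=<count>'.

Answer: B=6 W=3

Derivation:
-- B to move --
(0,2): no bracket -> illegal
(0,3): no bracket -> illegal
(0,4): no bracket -> illegal
(1,2): no bracket -> illegal
(1,4): flips 1 -> legal
(1,5): no bracket -> illegal
(2,2): flips 1 -> legal
(2,3): flips 1 -> legal
(2,5): no bracket -> illegal
(2,6): flips 1 -> legal
(3,2): flips 1 -> legal
(3,6): flips 1 -> legal
(4,2): no bracket -> illegal
(4,5): no bracket -> illegal
(4,6): no bracket -> illegal
B mobility = 6
-- W to move --
(2,3): no bracket -> illegal
(2,5): no bracket -> illegal
(3,2): no bracket -> illegal
(4,2): no bracket -> illegal
(4,5): no bracket -> illegal
(5,2): no bracket -> illegal
(5,3): flips 2 -> legal
(5,5): flips 1 -> legal
(6,3): no bracket -> illegal
(6,4): flips 3 -> legal
(6,5): no bracket -> illegal
W mobility = 3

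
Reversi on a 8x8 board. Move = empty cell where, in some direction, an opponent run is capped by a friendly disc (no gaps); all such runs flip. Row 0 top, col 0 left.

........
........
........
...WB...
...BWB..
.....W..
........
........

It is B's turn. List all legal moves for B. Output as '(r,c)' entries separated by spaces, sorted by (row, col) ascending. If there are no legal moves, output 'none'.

(2,2): no bracket -> illegal
(2,3): flips 1 -> legal
(2,4): no bracket -> illegal
(3,2): flips 1 -> legal
(3,5): no bracket -> illegal
(4,2): no bracket -> illegal
(4,6): no bracket -> illegal
(5,3): no bracket -> illegal
(5,4): flips 1 -> legal
(5,6): no bracket -> illegal
(6,4): no bracket -> illegal
(6,5): flips 1 -> legal
(6,6): no bracket -> illegal

Answer: (2,3) (3,2) (5,4) (6,5)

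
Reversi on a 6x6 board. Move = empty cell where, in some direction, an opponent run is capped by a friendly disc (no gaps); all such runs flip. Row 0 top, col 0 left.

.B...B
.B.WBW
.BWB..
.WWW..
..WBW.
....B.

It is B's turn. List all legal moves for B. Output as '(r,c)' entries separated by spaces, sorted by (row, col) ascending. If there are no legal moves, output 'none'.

(0,2): no bracket -> illegal
(0,3): flips 1 -> legal
(0,4): no bracket -> illegal
(1,2): flips 1 -> legal
(2,0): no bracket -> illegal
(2,4): no bracket -> illegal
(2,5): flips 1 -> legal
(3,0): no bracket -> illegal
(3,4): flips 1 -> legal
(3,5): no bracket -> illegal
(4,0): no bracket -> illegal
(4,1): flips 3 -> legal
(4,5): flips 1 -> legal
(5,1): no bracket -> illegal
(5,2): no bracket -> illegal
(5,3): no bracket -> illegal
(5,5): flips 3 -> legal

Answer: (0,3) (1,2) (2,5) (3,4) (4,1) (4,5) (5,5)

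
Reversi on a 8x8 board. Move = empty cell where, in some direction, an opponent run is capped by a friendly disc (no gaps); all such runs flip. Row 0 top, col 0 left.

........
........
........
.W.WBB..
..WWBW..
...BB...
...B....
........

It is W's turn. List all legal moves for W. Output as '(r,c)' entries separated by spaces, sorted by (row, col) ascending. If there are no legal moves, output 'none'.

(2,3): flips 1 -> legal
(2,4): no bracket -> illegal
(2,5): flips 2 -> legal
(2,6): no bracket -> illegal
(3,6): flips 2 -> legal
(4,6): no bracket -> illegal
(5,2): no bracket -> illegal
(5,5): flips 1 -> legal
(6,2): no bracket -> illegal
(6,4): flips 1 -> legal
(6,5): flips 1 -> legal
(7,2): flips 2 -> legal
(7,3): flips 2 -> legal
(7,4): no bracket -> illegal

Answer: (2,3) (2,5) (3,6) (5,5) (6,4) (6,5) (7,2) (7,3)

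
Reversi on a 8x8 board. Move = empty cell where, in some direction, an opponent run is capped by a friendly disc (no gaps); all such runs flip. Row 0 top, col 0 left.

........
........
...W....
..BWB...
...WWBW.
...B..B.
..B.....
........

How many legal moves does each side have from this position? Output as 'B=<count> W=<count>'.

Answer: B=9 W=10

Derivation:
-- B to move --
(1,2): flips 1 -> legal
(1,3): flips 3 -> legal
(1,4): flips 1 -> legal
(2,2): no bracket -> illegal
(2,4): no bracket -> illegal
(3,5): flips 1 -> legal
(3,6): flips 1 -> legal
(3,7): no bracket -> illegal
(4,2): flips 2 -> legal
(4,7): flips 1 -> legal
(5,2): flips 1 -> legal
(5,4): flips 2 -> legal
(5,5): no bracket -> illegal
(5,7): no bracket -> illegal
B mobility = 9
-- W to move --
(2,1): flips 1 -> legal
(2,2): no bracket -> illegal
(2,4): flips 1 -> legal
(2,5): flips 1 -> legal
(3,1): flips 1 -> legal
(3,5): flips 1 -> legal
(3,6): no bracket -> illegal
(4,1): flips 1 -> legal
(4,2): no bracket -> illegal
(4,7): no bracket -> illegal
(5,1): no bracket -> illegal
(5,2): no bracket -> illegal
(5,4): no bracket -> illegal
(5,5): no bracket -> illegal
(5,7): no bracket -> illegal
(6,1): no bracket -> illegal
(6,3): flips 1 -> legal
(6,4): no bracket -> illegal
(6,5): no bracket -> illegal
(6,6): flips 1 -> legal
(6,7): flips 3 -> legal
(7,1): flips 2 -> legal
(7,2): no bracket -> illegal
(7,3): no bracket -> illegal
W mobility = 10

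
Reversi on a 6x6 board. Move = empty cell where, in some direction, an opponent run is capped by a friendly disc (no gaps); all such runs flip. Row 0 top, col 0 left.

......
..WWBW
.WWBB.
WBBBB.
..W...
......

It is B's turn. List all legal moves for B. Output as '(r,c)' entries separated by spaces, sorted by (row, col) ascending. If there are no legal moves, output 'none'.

(0,1): flips 1 -> legal
(0,2): flips 3 -> legal
(0,3): flips 1 -> legal
(0,4): flips 2 -> legal
(0,5): no bracket -> illegal
(1,0): flips 1 -> legal
(1,1): flips 4 -> legal
(2,0): flips 2 -> legal
(2,5): no bracket -> illegal
(4,0): no bracket -> illegal
(4,1): no bracket -> illegal
(4,3): no bracket -> illegal
(5,1): flips 1 -> legal
(5,2): flips 1 -> legal
(5,3): flips 1 -> legal

Answer: (0,1) (0,2) (0,3) (0,4) (1,0) (1,1) (2,0) (5,1) (5,2) (5,3)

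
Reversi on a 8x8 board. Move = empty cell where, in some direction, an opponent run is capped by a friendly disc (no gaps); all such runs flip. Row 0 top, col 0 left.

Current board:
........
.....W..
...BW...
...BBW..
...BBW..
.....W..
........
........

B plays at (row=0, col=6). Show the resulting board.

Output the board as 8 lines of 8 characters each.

Place B at (0,6); scan 8 dirs for brackets.
Dir NW: edge -> no flip
Dir N: edge -> no flip
Dir NE: edge -> no flip
Dir W: first cell '.' (not opp) -> no flip
Dir E: first cell '.' (not opp) -> no flip
Dir SW: opp run (1,5) (2,4) capped by B -> flip
Dir S: first cell '.' (not opp) -> no flip
Dir SE: first cell '.' (not opp) -> no flip
All flips: (1,5) (2,4)

Answer: ......B.
.....B..
...BB...
...BBW..
...BBW..
.....W..
........
........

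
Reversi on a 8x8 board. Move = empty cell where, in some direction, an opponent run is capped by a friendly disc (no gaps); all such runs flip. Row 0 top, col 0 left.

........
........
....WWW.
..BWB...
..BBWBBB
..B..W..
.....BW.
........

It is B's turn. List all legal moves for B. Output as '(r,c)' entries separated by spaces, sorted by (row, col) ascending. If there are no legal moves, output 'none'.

(1,3): no bracket -> illegal
(1,4): flips 1 -> legal
(1,5): flips 2 -> legal
(1,6): flips 1 -> legal
(1,7): no bracket -> illegal
(2,2): no bracket -> illegal
(2,3): flips 1 -> legal
(2,7): no bracket -> illegal
(3,5): no bracket -> illegal
(3,6): no bracket -> illegal
(3,7): no bracket -> illegal
(5,3): no bracket -> illegal
(5,4): flips 1 -> legal
(5,6): no bracket -> illegal
(5,7): no bracket -> illegal
(6,4): flips 1 -> legal
(6,7): flips 1 -> legal
(7,5): no bracket -> illegal
(7,6): no bracket -> illegal
(7,7): no bracket -> illegal

Answer: (1,4) (1,5) (1,6) (2,3) (5,4) (6,4) (6,7)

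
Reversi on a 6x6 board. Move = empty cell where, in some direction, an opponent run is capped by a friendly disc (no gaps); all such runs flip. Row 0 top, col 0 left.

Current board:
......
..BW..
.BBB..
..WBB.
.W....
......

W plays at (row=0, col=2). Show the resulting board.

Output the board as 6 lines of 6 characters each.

Place W at (0,2); scan 8 dirs for brackets.
Dir NW: edge -> no flip
Dir N: edge -> no flip
Dir NE: edge -> no flip
Dir W: first cell '.' (not opp) -> no flip
Dir E: first cell '.' (not opp) -> no flip
Dir SW: first cell '.' (not opp) -> no flip
Dir S: opp run (1,2) (2,2) capped by W -> flip
Dir SE: first cell 'W' (not opp) -> no flip
All flips: (1,2) (2,2)

Answer: ..W...
..WW..
.BWB..
..WBB.
.W....
......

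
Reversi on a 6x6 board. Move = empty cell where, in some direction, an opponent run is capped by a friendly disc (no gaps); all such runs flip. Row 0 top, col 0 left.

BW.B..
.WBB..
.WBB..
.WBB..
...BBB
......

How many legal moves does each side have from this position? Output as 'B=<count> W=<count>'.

Answer: B=5 W=6

Derivation:
-- B to move --
(0,2): flips 1 -> legal
(1,0): flips 2 -> legal
(2,0): flips 1 -> legal
(3,0): flips 2 -> legal
(4,0): flips 1 -> legal
(4,1): no bracket -> illegal
(4,2): no bracket -> illegal
B mobility = 5
-- W to move --
(0,2): no bracket -> illegal
(0,4): flips 2 -> legal
(1,0): no bracket -> illegal
(1,4): flips 2 -> legal
(2,4): flips 2 -> legal
(3,4): flips 4 -> legal
(3,5): no bracket -> illegal
(4,1): no bracket -> illegal
(4,2): no bracket -> illegal
(5,2): no bracket -> illegal
(5,3): no bracket -> illegal
(5,4): flips 2 -> legal
(5,5): flips 3 -> legal
W mobility = 6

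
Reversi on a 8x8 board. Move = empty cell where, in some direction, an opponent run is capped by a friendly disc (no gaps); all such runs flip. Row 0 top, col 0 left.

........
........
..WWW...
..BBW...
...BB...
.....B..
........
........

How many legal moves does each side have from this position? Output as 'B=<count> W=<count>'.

Answer: B=7 W=7

Derivation:
-- B to move --
(1,1): flips 1 -> legal
(1,2): flips 1 -> legal
(1,3): flips 1 -> legal
(1,4): flips 3 -> legal
(1,5): flips 1 -> legal
(2,1): no bracket -> illegal
(2,5): flips 1 -> legal
(3,1): no bracket -> illegal
(3,5): flips 1 -> legal
(4,5): no bracket -> illegal
B mobility = 7
-- W to move --
(2,1): no bracket -> illegal
(3,1): flips 2 -> legal
(3,5): no bracket -> illegal
(4,1): flips 1 -> legal
(4,2): flips 2 -> legal
(4,5): no bracket -> illegal
(4,6): no bracket -> illegal
(5,2): flips 1 -> legal
(5,3): flips 2 -> legal
(5,4): flips 1 -> legal
(5,6): no bracket -> illegal
(6,4): no bracket -> illegal
(6,5): no bracket -> illegal
(6,6): flips 3 -> legal
W mobility = 7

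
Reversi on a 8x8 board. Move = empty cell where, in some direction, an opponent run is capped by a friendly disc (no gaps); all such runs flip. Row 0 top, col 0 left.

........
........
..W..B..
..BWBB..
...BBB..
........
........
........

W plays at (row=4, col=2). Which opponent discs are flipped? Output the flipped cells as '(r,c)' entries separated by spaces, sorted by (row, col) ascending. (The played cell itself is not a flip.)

Answer: (3,2)

Derivation:
Dir NW: first cell '.' (not opp) -> no flip
Dir N: opp run (3,2) capped by W -> flip
Dir NE: first cell 'W' (not opp) -> no flip
Dir W: first cell '.' (not opp) -> no flip
Dir E: opp run (4,3) (4,4) (4,5), next='.' -> no flip
Dir SW: first cell '.' (not opp) -> no flip
Dir S: first cell '.' (not opp) -> no flip
Dir SE: first cell '.' (not opp) -> no flip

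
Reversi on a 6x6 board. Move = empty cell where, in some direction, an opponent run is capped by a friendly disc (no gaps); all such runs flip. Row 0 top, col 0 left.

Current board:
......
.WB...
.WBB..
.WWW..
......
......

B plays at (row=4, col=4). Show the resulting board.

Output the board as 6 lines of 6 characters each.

Answer: ......
.WB...
.WBB..
.WWB..
....B.
......

Derivation:
Place B at (4,4); scan 8 dirs for brackets.
Dir NW: opp run (3,3) capped by B -> flip
Dir N: first cell '.' (not opp) -> no flip
Dir NE: first cell '.' (not opp) -> no flip
Dir W: first cell '.' (not opp) -> no flip
Dir E: first cell '.' (not opp) -> no flip
Dir SW: first cell '.' (not opp) -> no flip
Dir S: first cell '.' (not opp) -> no flip
Dir SE: first cell '.' (not opp) -> no flip
All flips: (3,3)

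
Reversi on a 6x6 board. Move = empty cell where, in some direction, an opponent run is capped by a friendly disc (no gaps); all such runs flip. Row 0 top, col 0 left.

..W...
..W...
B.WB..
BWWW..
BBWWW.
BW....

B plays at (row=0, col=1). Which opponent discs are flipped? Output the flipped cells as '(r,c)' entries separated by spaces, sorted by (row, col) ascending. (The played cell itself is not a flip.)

Dir NW: edge -> no flip
Dir N: edge -> no flip
Dir NE: edge -> no flip
Dir W: first cell '.' (not opp) -> no flip
Dir E: opp run (0,2), next='.' -> no flip
Dir SW: first cell '.' (not opp) -> no flip
Dir S: first cell '.' (not opp) -> no flip
Dir SE: opp run (1,2) capped by B -> flip

Answer: (1,2)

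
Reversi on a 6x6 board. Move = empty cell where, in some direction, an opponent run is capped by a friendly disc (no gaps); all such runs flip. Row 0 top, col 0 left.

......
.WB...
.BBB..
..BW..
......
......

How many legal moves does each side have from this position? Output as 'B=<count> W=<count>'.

Answer: B=6 W=2

Derivation:
-- B to move --
(0,0): flips 1 -> legal
(0,1): flips 1 -> legal
(0,2): no bracket -> illegal
(1,0): flips 1 -> legal
(2,0): no bracket -> illegal
(2,4): no bracket -> illegal
(3,4): flips 1 -> legal
(4,2): no bracket -> illegal
(4,3): flips 1 -> legal
(4,4): flips 1 -> legal
B mobility = 6
-- W to move --
(0,1): no bracket -> illegal
(0,2): no bracket -> illegal
(0,3): no bracket -> illegal
(1,0): no bracket -> illegal
(1,3): flips 2 -> legal
(1,4): no bracket -> illegal
(2,0): no bracket -> illegal
(2,4): no bracket -> illegal
(3,0): no bracket -> illegal
(3,1): flips 2 -> legal
(3,4): no bracket -> illegal
(4,1): no bracket -> illegal
(4,2): no bracket -> illegal
(4,3): no bracket -> illegal
W mobility = 2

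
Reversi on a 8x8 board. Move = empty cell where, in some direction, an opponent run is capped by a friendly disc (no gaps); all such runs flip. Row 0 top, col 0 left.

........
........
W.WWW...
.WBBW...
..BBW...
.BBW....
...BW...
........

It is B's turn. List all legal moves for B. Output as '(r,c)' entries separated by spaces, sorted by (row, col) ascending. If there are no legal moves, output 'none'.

Answer: (1,1) (1,2) (1,3) (1,4) (1,5) (2,5) (3,0) (3,5) (4,5) (5,4) (5,5) (6,5) (7,5)

Derivation:
(1,0): no bracket -> illegal
(1,1): flips 1 -> legal
(1,2): flips 1 -> legal
(1,3): flips 1 -> legal
(1,4): flips 1 -> legal
(1,5): flips 1 -> legal
(2,1): no bracket -> illegal
(2,5): flips 1 -> legal
(3,0): flips 1 -> legal
(3,5): flips 1 -> legal
(4,0): no bracket -> illegal
(4,1): no bracket -> illegal
(4,5): flips 1 -> legal
(5,4): flips 1 -> legal
(5,5): flips 1 -> legal
(6,2): no bracket -> illegal
(6,5): flips 1 -> legal
(7,3): no bracket -> illegal
(7,4): no bracket -> illegal
(7,5): flips 2 -> legal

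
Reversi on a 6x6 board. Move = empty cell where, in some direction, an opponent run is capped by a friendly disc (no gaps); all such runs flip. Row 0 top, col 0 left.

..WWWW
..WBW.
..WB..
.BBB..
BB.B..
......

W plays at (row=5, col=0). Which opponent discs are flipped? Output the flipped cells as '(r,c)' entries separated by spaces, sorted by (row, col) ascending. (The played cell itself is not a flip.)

Dir NW: edge -> no flip
Dir N: opp run (4,0), next='.' -> no flip
Dir NE: opp run (4,1) (3,2) (2,3) capped by W -> flip
Dir W: edge -> no flip
Dir E: first cell '.' (not opp) -> no flip
Dir SW: edge -> no flip
Dir S: edge -> no flip
Dir SE: edge -> no flip

Answer: (2,3) (3,2) (4,1)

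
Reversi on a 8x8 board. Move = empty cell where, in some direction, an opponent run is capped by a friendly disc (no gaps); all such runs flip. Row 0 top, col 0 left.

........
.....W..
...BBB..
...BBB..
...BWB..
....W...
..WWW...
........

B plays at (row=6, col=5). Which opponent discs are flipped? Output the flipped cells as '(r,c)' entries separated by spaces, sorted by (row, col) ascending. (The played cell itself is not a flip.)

Dir NW: opp run (5,4) capped by B -> flip
Dir N: first cell '.' (not opp) -> no flip
Dir NE: first cell '.' (not opp) -> no flip
Dir W: opp run (6,4) (6,3) (6,2), next='.' -> no flip
Dir E: first cell '.' (not opp) -> no flip
Dir SW: first cell '.' (not opp) -> no flip
Dir S: first cell '.' (not opp) -> no flip
Dir SE: first cell '.' (not opp) -> no flip

Answer: (5,4)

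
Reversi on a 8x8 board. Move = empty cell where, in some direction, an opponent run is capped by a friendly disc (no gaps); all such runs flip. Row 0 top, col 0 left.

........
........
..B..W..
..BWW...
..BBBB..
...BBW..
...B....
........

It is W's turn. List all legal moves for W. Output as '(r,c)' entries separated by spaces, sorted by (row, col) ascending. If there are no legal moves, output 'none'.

Answer: (1,1) (3,1) (3,5) (5,1) (5,2) (5,6) (6,4) (7,3)

Derivation:
(1,1): flips 1 -> legal
(1,2): no bracket -> illegal
(1,3): no bracket -> illegal
(2,1): no bracket -> illegal
(2,3): no bracket -> illegal
(3,1): flips 1 -> legal
(3,5): flips 1 -> legal
(3,6): no bracket -> illegal
(4,1): no bracket -> illegal
(4,6): no bracket -> illegal
(5,1): flips 1 -> legal
(5,2): flips 3 -> legal
(5,6): flips 1 -> legal
(6,2): no bracket -> illegal
(6,4): flips 2 -> legal
(6,5): no bracket -> illegal
(7,2): no bracket -> illegal
(7,3): flips 3 -> legal
(7,4): no bracket -> illegal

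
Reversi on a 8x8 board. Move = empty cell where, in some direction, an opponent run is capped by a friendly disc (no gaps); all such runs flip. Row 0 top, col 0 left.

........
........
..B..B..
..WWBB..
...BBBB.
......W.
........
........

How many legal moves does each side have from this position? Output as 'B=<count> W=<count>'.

-- B to move --
(2,1): flips 1 -> legal
(2,3): flips 1 -> legal
(2,4): no bracket -> illegal
(3,1): flips 2 -> legal
(4,1): no bracket -> illegal
(4,2): flips 1 -> legal
(4,7): no bracket -> illegal
(5,5): no bracket -> illegal
(5,7): no bracket -> illegal
(6,5): no bracket -> illegal
(6,6): flips 1 -> legal
(6,7): flips 1 -> legal
B mobility = 6
-- W to move --
(1,1): flips 1 -> legal
(1,2): flips 1 -> legal
(1,3): no bracket -> illegal
(1,4): no bracket -> illegal
(1,5): no bracket -> illegal
(1,6): no bracket -> illegal
(2,1): no bracket -> illegal
(2,3): flips 2 -> legal
(2,4): no bracket -> illegal
(2,6): no bracket -> illegal
(3,1): no bracket -> illegal
(3,6): flips 3 -> legal
(3,7): no bracket -> illegal
(4,2): no bracket -> illegal
(4,7): no bracket -> illegal
(5,2): no bracket -> illegal
(5,3): flips 1 -> legal
(5,4): flips 1 -> legal
(5,5): flips 1 -> legal
(5,7): no bracket -> illegal
W mobility = 7

Answer: B=6 W=7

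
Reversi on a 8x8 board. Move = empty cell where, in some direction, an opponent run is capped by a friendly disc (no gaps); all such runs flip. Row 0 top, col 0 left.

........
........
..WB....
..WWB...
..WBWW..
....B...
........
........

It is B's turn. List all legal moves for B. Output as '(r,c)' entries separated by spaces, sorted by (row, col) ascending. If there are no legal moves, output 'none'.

Answer: (2,1) (3,1) (3,6) (4,1) (4,6) (5,6)

Derivation:
(1,1): no bracket -> illegal
(1,2): no bracket -> illegal
(1,3): no bracket -> illegal
(2,1): flips 2 -> legal
(2,4): no bracket -> illegal
(3,1): flips 2 -> legal
(3,5): no bracket -> illegal
(3,6): flips 1 -> legal
(4,1): flips 2 -> legal
(4,6): flips 2 -> legal
(5,1): no bracket -> illegal
(5,2): no bracket -> illegal
(5,3): no bracket -> illegal
(5,5): no bracket -> illegal
(5,6): flips 1 -> legal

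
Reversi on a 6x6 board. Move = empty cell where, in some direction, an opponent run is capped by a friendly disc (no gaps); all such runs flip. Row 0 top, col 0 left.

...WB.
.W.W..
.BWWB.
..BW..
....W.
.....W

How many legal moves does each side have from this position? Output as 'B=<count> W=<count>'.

Answer: B=7 W=8

Derivation:
-- B to move --
(0,0): no bracket -> illegal
(0,1): flips 1 -> legal
(0,2): flips 2 -> legal
(1,0): no bracket -> illegal
(1,2): flips 1 -> legal
(1,4): flips 1 -> legal
(2,0): no bracket -> illegal
(3,1): flips 2 -> legal
(3,4): flips 1 -> legal
(3,5): no bracket -> illegal
(4,2): flips 1 -> legal
(4,3): no bracket -> illegal
(4,5): no bracket -> illegal
(5,3): no bracket -> illegal
(5,4): no bracket -> illegal
B mobility = 7
-- W to move --
(0,5): flips 1 -> legal
(1,0): no bracket -> illegal
(1,2): no bracket -> illegal
(1,4): no bracket -> illegal
(1,5): flips 1 -> legal
(2,0): flips 1 -> legal
(2,5): flips 1 -> legal
(3,0): no bracket -> illegal
(3,1): flips 2 -> legal
(3,4): no bracket -> illegal
(3,5): flips 1 -> legal
(4,1): flips 1 -> legal
(4,2): flips 1 -> legal
(4,3): no bracket -> illegal
W mobility = 8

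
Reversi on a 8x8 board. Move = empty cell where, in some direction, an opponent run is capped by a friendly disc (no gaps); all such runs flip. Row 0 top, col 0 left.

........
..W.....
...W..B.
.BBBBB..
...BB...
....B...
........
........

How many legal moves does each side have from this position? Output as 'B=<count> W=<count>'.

Answer: B=3 W=3

Derivation:
-- B to move --
(0,1): flips 2 -> legal
(0,2): no bracket -> illegal
(0,3): no bracket -> illegal
(1,1): no bracket -> illegal
(1,3): flips 1 -> legal
(1,4): flips 1 -> legal
(2,1): no bracket -> illegal
(2,2): no bracket -> illegal
(2,4): no bracket -> illegal
B mobility = 3
-- W to move --
(1,5): no bracket -> illegal
(1,6): no bracket -> illegal
(1,7): no bracket -> illegal
(2,0): no bracket -> illegal
(2,1): no bracket -> illegal
(2,2): no bracket -> illegal
(2,4): no bracket -> illegal
(2,5): no bracket -> illegal
(2,7): no bracket -> illegal
(3,0): no bracket -> illegal
(3,6): no bracket -> illegal
(3,7): no bracket -> illegal
(4,0): no bracket -> illegal
(4,1): flips 1 -> legal
(4,2): no bracket -> illegal
(4,5): flips 1 -> legal
(4,6): no bracket -> illegal
(5,2): no bracket -> illegal
(5,3): flips 2 -> legal
(5,5): no bracket -> illegal
(6,3): no bracket -> illegal
(6,4): no bracket -> illegal
(6,5): no bracket -> illegal
W mobility = 3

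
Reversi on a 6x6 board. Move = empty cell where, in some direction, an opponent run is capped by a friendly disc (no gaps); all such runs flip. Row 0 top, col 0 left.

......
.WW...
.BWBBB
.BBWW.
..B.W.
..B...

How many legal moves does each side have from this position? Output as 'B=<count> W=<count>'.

-- B to move --
(0,0): no bracket -> illegal
(0,1): flips 2 -> legal
(0,2): flips 2 -> legal
(0,3): flips 1 -> legal
(1,0): no bracket -> illegal
(1,3): flips 1 -> legal
(2,0): no bracket -> illegal
(3,5): flips 2 -> legal
(4,3): flips 2 -> legal
(4,5): flips 1 -> legal
(5,3): no bracket -> illegal
(5,4): flips 2 -> legal
(5,5): no bracket -> illegal
B mobility = 8
-- W to move --
(1,0): no bracket -> illegal
(1,3): flips 1 -> legal
(1,4): flips 1 -> legal
(1,5): flips 1 -> legal
(2,0): flips 1 -> legal
(3,0): flips 3 -> legal
(3,5): no bracket -> illegal
(4,0): flips 1 -> legal
(4,1): flips 2 -> legal
(4,3): no bracket -> illegal
(5,1): flips 1 -> legal
(5,3): no bracket -> illegal
W mobility = 8

Answer: B=8 W=8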